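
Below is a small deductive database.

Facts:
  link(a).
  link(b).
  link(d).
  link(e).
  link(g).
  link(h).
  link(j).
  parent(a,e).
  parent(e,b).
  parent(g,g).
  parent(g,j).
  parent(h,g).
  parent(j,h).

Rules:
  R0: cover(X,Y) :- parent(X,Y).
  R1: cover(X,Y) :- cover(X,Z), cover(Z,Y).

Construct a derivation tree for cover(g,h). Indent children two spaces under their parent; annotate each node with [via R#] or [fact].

cover(g,h)  [via R1]
  cover(g,j)  [via R0]
    parent(g,j)  [fact]
  cover(j,h)  [via R0]
    parent(j,h)  [fact]

round 1: derive cover(a,e) via R0 from parent(a,e)
round 1: derive cover(e,b) via R0 from parent(e,b)
round 1: derive cover(g,g) via R0 from parent(g,g)
round 1: derive cover(g,j) via R0 from parent(g,j)
round 1: derive cover(h,g) via R0 from parent(h,g)
round 1: derive cover(j,h) via R0 from parent(j,h)
round 2: derive cover(a,b) via R1 from cover(a,e), cover(e,b)
round 2: derive cover(g,h) via R1 from cover(g,j), cover(j,h)
round 2: derive cover(h,j) via R1 from cover(h,g), cover(g,j)
round 2: derive cover(j,g) via R1 from cover(j,h), cover(h,g)
round 3: derive cover(h,h) via R1 from cover(h,g), cover(g,h)
round 3: derive cover(j,j) via R1 from cover(j,g), cover(g,j)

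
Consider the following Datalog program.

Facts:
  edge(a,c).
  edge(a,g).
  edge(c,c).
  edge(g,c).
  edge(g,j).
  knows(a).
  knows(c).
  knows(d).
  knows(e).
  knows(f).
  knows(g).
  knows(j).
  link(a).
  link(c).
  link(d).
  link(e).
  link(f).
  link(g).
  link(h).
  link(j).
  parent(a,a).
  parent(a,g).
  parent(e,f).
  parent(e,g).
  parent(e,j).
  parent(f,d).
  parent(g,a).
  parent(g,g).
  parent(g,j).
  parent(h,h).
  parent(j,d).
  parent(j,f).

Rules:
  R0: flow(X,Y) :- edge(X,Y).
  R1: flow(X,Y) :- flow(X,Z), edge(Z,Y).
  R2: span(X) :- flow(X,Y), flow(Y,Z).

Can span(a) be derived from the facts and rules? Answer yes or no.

yes

round 1: derive flow(a,c) via R0 from edge(a,c)
round 1: derive flow(a,g) via R0 from edge(a,g)
round 1: derive flow(c,c) via R0 from edge(c,c)
round 1: derive flow(g,c) via R0 from edge(g,c)
round 1: derive flow(g,j) via R0 from edge(g,j)
round 2: derive flow(a,j) via R1 from flow(a,g), edge(g,j)
round 2: derive span(a) via R2 from flow(a,c), flow(c,c)
round 2: derive span(c) via R2 from flow(c,c), flow(c,c)
round 2: derive span(g) via R2 from flow(g,c), flow(c,c)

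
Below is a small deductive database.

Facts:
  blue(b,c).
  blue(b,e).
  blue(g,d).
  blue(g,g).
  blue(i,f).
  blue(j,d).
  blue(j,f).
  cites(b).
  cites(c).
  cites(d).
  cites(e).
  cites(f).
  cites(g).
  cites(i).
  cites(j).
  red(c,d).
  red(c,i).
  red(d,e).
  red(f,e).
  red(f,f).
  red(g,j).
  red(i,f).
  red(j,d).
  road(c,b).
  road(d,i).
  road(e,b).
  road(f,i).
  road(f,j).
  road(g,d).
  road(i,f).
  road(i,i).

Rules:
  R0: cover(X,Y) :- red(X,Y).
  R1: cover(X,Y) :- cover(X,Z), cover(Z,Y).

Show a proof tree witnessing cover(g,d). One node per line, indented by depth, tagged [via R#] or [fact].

cover(g,d)  [via R1]
  cover(g,j)  [via R0]
    red(g,j)  [fact]
  cover(j,d)  [via R0]
    red(j,d)  [fact]

round 1: derive cover(c,d) via R0 from red(c,d)
round 1: derive cover(c,i) via R0 from red(c,i)
round 1: derive cover(d,e) via R0 from red(d,e)
round 1: derive cover(f,e) via R0 from red(f,e)
round 1: derive cover(f,f) via R0 from red(f,f)
round 1: derive cover(g,j) via R0 from red(g,j)
round 1: derive cover(i,f) via R0 from red(i,f)
round 1: derive cover(j,d) via R0 from red(j,d)
round 2: derive cover(c,e) via R1 from cover(c,d), cover(d,e)
round 2: derive cover(c,f) via R1 from cover(c,i), cover(i,f)
round 2: derive cover(g,d) via R1 from cover(g,j), cover(j,d)
round 2: derive cover(i,e) via R1 from cover(i,f), cover(f,e)
round 2: derive cover(j,e) via R1 from cover(j,d), cover(d,e)
round 3: derive cover(g,e) via R1 from cover(g,d), cover(d,e)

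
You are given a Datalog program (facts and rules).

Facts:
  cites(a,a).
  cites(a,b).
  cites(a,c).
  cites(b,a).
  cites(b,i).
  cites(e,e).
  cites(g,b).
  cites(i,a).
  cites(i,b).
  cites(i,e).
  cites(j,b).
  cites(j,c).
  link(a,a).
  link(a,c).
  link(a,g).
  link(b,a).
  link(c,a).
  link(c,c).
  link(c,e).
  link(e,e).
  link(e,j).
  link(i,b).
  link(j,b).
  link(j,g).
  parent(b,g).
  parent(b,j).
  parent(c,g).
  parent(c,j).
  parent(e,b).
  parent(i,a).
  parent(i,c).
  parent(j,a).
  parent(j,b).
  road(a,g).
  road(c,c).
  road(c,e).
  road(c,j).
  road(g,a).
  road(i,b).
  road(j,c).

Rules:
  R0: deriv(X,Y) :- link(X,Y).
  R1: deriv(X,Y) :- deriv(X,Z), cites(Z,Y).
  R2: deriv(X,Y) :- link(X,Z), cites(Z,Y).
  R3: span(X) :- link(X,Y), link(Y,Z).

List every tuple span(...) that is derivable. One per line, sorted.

span(a)
span(b)
span(c)
span(e)
span(i)
span(j)

round 1: derive span(a) via R3 from link(a,a), link(a,a)
round 1: derive span(b) via R3 from link(b,a), link(a,a)
round 1: derive span(c) via R3 from link(c,a), link(a,a)
round 1: derive span(e) via R3 from link(e,e), link(e,e)
round 1: derive span(i) via R3 from link(i,b), link(b,a)
round 1: derive span(j) via R3 from link(j,b), link(b,a)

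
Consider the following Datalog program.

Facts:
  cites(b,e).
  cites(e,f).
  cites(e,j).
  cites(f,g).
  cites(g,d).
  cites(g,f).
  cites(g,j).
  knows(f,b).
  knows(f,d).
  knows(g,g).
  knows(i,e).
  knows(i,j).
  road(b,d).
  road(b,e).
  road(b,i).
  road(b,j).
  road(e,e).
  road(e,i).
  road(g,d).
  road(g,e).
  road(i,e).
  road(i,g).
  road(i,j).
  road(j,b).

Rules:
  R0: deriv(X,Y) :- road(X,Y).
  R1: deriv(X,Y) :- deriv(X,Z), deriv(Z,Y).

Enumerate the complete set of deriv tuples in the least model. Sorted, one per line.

deriv(b,b)
deriv(b,d)
deriv(b,e)
deriv(b,g)
deriv(b,i)
deriv(b,j)
deriv(e,b)
deriv(e,d)
deriv(e,e)
deriv(e,g)
deriv(e,i)
deriv(e,j)
deriv(g,b)
deriv(g,d)
deriv(g,e)
deriv(g,g)
deriv(g,i)
deriv(g,j)
deriv(i,b)
deriv(i,d)
deriv(i,e)
deriv(i,g)
deriv(i,i)
deriv(i,j)
deriv(j,b)
deriv(j,d)
deriv(j,e)
deriv(j,g)
deriv(j,i)
deriv(j,j)

round 1: derive deriv(b,d) via R0 from road(b,d)
round 1: derive deriv(b,e) via R0 from road(b,e)
round 1: derive deriv(b,i) via R0 from road(b,i)
round 1: derive deriv(b,j) via R0 from road(b,j)
round 1: derive deriv(e,e) via R0 from road(e,e)
round 1: derive deriv(e,i) via R0 from road(e,i)
round 1: derive deriv(g,d) via R0 from road(g,d)
round 1: derive deriv(g,e) via R0 from road(g,e)
round 1: derive deriv(i,e) via R0 from road(i,e)
round 1: derive deriv(i,g) via R0 from road(i,g)
round 1: derive deriv(i,j) via R0 from road(i,j)
round 1: derive deriv(j,b) via R0 from road(j,b)
round 2: derive deriv(b,b) via R1 from deriv(b,j), deriv(j,b)
round 2: derive deriv(b,g) via R1 from deriv(b,i), deriv(i,g)
round 2: derive deriv(e,g) via R1 from deriv(e,i), deriv(i,g)
round 2: derive deriv(e,j) via R1 from deriv(e,i), deriv(i,j)
round 2: derive deriv(g,i) via R1 from deriv(g,e), deriv(e,i)
round 2: derive deriv(i,b) via R1 from deriv(i,j), deriv(j,b)
round 2: derive deriv(i,d) via R1 from deriv(i,g), deriv(g,d)
round 2: derive deriv(i,i) via R1 from deriv(i,e), deriv(e,i)
round 2: derive deriv(j,d) via R1 from deriv(j,b), deriv(b,d)
round 2: derive deriv(j,e) via R1 from deriv(j,b), deriv(b,e)
round 2: derive deriv(j,i) via R1 from deriv(j,b), deriv(b,i)
round 2: derive deriv(j,j) via R1 from deriv(j,b), deriv(b,j)
round 3: derive deriv(e,b) via R1 from deriv(e,i), deriv(i,b)
round 3: derive deriv(e,d) via R1 from deriv(e,g), deriv(g,d)
round 3: derive deriv(g,b) via R1 from deriv(g,i), deriv(i,b)
round 3: derive deriv(g,g) via R1 from deriv(g,e), deriv(e,g)
round 3: derive deriv(g,j) via R1 from deriv(g,e), deriv(e,j)
round 3: derive deriv(j,g) via R1 from deriv(j,b), deriv(b,g)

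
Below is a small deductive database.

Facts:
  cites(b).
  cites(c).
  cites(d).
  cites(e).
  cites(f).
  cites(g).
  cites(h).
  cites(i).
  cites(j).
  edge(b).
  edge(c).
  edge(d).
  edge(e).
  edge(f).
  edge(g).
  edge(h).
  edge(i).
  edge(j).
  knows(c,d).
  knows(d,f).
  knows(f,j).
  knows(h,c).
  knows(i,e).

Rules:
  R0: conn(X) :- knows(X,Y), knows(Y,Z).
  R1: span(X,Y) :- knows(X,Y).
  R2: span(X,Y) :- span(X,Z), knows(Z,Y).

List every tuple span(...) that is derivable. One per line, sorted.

span(c,d)
span(c,f)
span(c,j)
span(d,f)
span(d,j)
span(f,j)
span(h,c)
span(h,d)
span(h,f)
span(h,j)
span(i,e)

round 1: derive span(c,d) via R1 from knows(c,d)
round 1: derive span(d,f) via R1 from knows(d,f)
round 1: derive span(f,j) via R1 from knows(f,j)
round 1: derive span(h,c) via R1 from knows(h,c)
round 1: derive span(i,e) via R1 from knows(i,e)
round 2: derive span(c,f) via R2 from span(c,d), knows(d,f)
round 2: derive span(d,j) via R2 from span(d,f), knows(f,j)
round 2: derive span(h,d) via R2 from span(h,c), knows(c,d)
round 3: derive span(c,j) via R2 from span(c,f), knows(f,j)
round 3: derive span(h,f) via R2 from span(h,d), knows(d,f)
round 4: derive span(h,j) via R2 from span(h,f), knows(f,j)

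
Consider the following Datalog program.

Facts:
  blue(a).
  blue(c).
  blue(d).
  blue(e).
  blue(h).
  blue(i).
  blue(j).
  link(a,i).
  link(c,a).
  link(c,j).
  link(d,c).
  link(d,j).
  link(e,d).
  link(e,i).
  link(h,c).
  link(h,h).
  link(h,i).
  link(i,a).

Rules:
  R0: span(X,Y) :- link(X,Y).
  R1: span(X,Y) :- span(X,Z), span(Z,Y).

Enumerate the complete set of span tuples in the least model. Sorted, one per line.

round 1: derive span(a,i) via R0 from link(a,i)
round 1: derive span(c,a) via R0 from link(c,a)
round 1: derive span(c,j) via R0 from link(c,j)
round 1: derive span(d,c) via R0 from link(d,c)
round 1: derive span(d,j) via R0 from link(d,j)
round 1: derive span(e,d) via R0 from link(e,d)
round 1: derive span(e,i) via R0 from link(e,i)
round 1: derive span(h,c) via R0 from link(h,c)
round 1: derive span(h,h) via R0 from link(h,h)
round 1: derive span(h,i) via R0 from link(h,i)
round 1: derive span(i,a) via R0 from link(i,a)
round 2: derive span(a,a) via R1 from span(a,i), span(i,a)
round 2: derive span(c,i) via R1 from span(c,a), span(a,i)
round 2: derive span(d,a) via R1 from span(d,c), span(c,a)
round 2: derive span(e,a) via R1 from span(e,i), span(i,a)
round 2: derive span(e,c) via R1 from span(e,d), span(d,c)
round 2: derive span(e,j) via R1 from span(e,d), span(d,j)
round 2: derive span(h,a) via R1 from span(h,c), span(c,a)
round 2: derive span(h,j) via R1 from span(h,c), span(c,j)
round 2: derive span(i,i) via R1 from span(i,a), span(a,i)
round 3: derive span(d,i) via R1 from span(d,a), span(a,i)

span(a,a)
span(a,i)
span(c,a)
span(c,i)
span(c,j)
span(d,a)
span(d,c)
span(d,i)
span(d,j)
span(e,a)
span(e,c)
span(e,d)
span(e,i)
span(e,j)
span(h,a)
span(h,c)
span(h,h)
span(h,i)
span(h,j)
span(i,a)
span(i,i)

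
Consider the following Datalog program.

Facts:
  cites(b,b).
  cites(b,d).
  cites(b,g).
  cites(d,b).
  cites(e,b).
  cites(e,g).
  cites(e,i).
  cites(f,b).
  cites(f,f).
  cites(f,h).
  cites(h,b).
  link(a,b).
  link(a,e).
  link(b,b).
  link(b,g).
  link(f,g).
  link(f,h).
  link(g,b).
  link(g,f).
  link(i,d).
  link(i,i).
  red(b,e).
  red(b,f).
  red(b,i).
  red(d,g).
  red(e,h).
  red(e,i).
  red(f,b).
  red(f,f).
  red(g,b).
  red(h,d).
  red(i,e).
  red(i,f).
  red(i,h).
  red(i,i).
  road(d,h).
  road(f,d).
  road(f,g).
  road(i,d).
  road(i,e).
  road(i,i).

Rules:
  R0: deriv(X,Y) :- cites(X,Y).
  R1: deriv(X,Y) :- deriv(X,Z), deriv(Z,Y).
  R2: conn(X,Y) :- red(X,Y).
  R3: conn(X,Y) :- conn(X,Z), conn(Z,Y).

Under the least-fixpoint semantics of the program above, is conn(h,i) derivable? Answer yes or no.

round 1: derive conn(b,e) via R2 from red(b,e)
round 1: derive conn(b,f) via R2 from red(b,f)
round 1: derive conn(b,i) via R2 from red(b,i)
round 1: derive conn(d,g) via R2 from red(d,g)
round 1: derive conn(e,h) via R2 from red(e,h)
round 1: derive conn(e,i) via R2 from red(e,i)
round 1: derive conn(f,b) via R2 from red(f,b)
round 1: derive conn(f,f) via R2 from red(f,f)
round 1: derive conn(g,b) via R2 from red(g,b)
round 1: derive conn(h,d) via R2 from red(h,d)
round 1: derive conn(i,e) via R2 from red(i,e)
round 1: derive conn(i,f) via R2 from red(i,f)
round 1: derive conn(i,h) via R2 from red(i,h)
round 1: derive conn(i,i) via R2 from red(i,i)
round 2: derive conn(b,b) via R3 from conn(b,f), conn(f,b)
round 2: derive conn(b,h) via R3 from conn(b,e), conn(e,h)
round 2: derive conn(d,b) via R3 from conn(d,g), conn(g,b)
round 2: derive conn(e,d) via R3 from conn(e,h), conn(h,d)
round 2: derive conn(e,e) via R3 from conn(e,i), conn(i,e)
round 2: derive conn(e,f) via R3 from conn(e,i), conn(i,f)
round 2: derive conn(f,e) via R3 from conn(f,b), conn(b,e)
round 2: derive conn(f,i) via R3 from conn(f,b), conn(b,i)
round 2: derive conn(g,e) via R3 from conn(g,b), conn(b,e)
round 2: derive conn(g,f) via R3 from conn(g,b), conn(b,f)
round 2: derive conn(g,i) via R3 from conn(g,b), conn(b,i)
round 2: derive conn(h,g) via R3 from conn(h,d), conn(d,g)
round 2: derive conn(i,b) via R3 from conn(i,f), conn(f,b)
round 2: derive conn(i,d) via R3 from conn(i,h), conn(h,d)
round 3: derive conn(b,d) via R3 from conn(b,e), conn(e,d)
round 3: derive conn(b,g) via R3 from conn(b,h), conn(h,g)
round 3: derive conn(d,e) via R3 from conn(d,b), conn(b,e)
round 3: derive conn(d,f) via R3 from conn(d,b), conn(b,f)
round 3: derive conn(d,h) via R3 from conn(d,b), conn(b,h)
round 3: derive conn(d,i) via R3 from conn(d,b), conn(b,i)
round 3: derive conn(e,b) via R3 from conn(e,d), conn(d,b)
round 3: derive conn(e,g) via R3 from conn(e,d), conn(d,g)
round 3: derive conn(f,d) via R3 from conn(f,e), conn(e,d)
round 3: derive conn(f,h) via R3 from conn(f,b), conn(b,h)
round 3: derive conn(g,d) via R3 from conn(g,e), conn(e,d)
round 3: derive conn(g,h) via R3 from conn(g,b), conn(b,h)
round 3: derive conn(h,b) via R3 from conn(h,d), conn(d,b)
round 3: derive conn(h,e) via R3 from conn(h,g), conn(g,e)
round 3: derive conn(h,f) via R3 from conn(h,g), conn(g,f)
round 3: derive conn(h,i) via R3 from conn(h,g), conn(g,i)
round 3: derive conn(i,g) via R3 from conn(i,d), conn(d,g)
round 4: derive conn(d,d) via R3 from conn(d,b), conn(b,d)
round 4: derive conn(f,g) via R3 from conn(f,b), conn(b,g)
round 4: derive conn(g,g) via R3 from conn(g,b), conn(b,g)
round 4: derive conn(h,h) via R3 from conn(h,b), conn(b,h)

yes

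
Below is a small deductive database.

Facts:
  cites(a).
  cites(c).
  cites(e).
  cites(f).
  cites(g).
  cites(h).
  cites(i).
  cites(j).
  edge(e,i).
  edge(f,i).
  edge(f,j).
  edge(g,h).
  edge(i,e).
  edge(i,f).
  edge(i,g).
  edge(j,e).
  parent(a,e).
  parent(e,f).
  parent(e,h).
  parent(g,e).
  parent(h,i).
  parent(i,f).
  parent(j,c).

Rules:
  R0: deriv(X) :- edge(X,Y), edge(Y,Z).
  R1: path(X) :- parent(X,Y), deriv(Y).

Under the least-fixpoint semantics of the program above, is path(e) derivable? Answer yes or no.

round 1: derive deriv(e) via R0 from edge(e,i), edge(i,e)
round 1: derive deriv(f) via R0 from edge(f,i), edge(i,e)
round 1: derive deriv(i) via R0 from edge(i,e), edge(e,i)
round 1: derive deriv(j) via R0 from edge(j,e), edge(e,i)
round 2: derive path(a) via R1 from parent(a,e), deriv(e)
round 2: derive path(e) via R1 from parent(e,f), deriv(f)
round 2: derive path(g) via R1 from parent(g,e), deriv(e)
round 2: derive path(h) via R1 from parent(h,i), deriv(i)
round 2: derive path(i) via R1 from parent(i,f), deriv(f)

yes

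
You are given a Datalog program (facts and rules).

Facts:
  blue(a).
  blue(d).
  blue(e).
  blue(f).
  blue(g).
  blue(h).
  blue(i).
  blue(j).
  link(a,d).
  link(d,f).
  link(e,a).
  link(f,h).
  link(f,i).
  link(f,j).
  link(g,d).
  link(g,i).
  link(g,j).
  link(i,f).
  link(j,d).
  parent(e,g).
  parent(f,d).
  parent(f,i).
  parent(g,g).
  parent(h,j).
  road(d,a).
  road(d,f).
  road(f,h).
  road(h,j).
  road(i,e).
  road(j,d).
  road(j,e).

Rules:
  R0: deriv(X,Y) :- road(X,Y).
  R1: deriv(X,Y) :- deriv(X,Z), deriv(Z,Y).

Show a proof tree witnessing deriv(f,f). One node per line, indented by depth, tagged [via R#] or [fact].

round 1: derive deriv(d,a) via R0 from road(d,a)
round 1: derive deriv(d,f) via R0 from road(d,f)
round 1: derive deriv(f,h) via R0 from road(f,h)
round 1: derive deriv(h,j) via R0 from road(h,j)
round 1: derive deriv(i,e) via R0 from road(i,e)
round 1: derive deriv(j,d) via R0 from road(j,d)
round 1: derive deriv(j,e) via R0 from road(j,e)
round 2: derive deriv(d,h) via R1 from deriv(d,f), deriv(f,h)
round 2: derive deriv(f,j) via R1 from deriv(f,h), deriv(h,j)
round 2: derive deriv(h,d) via R1 from deriv(h,j), deriv(j,d)
round 2: derive deriv(h,e) via R1 from deriv(h,j), deriv(j,e)
round 2: derive deriv(j,a) via R1 from deriv(j,d), deriv(d,a)
round 2: derive deriv(j,f) via R1 from deriv(j,d), deriv(d,f)
round 3: derive deriv(d,d) via R1 from deriv(d,h), deriv(h,d)
round 3: derive deriv(d,e) via R1 from deriv(d,h), deriv(h,e)
round 3: derive deriv(d,j) via R1 from deriv(d,f), deriv(f,j)
round 3: derive deriv(f,a) via R1 from deriv(f,j), deriv(j,a)
round 3: derive deriv(f,d) via R1 from deriv(f,h), deriv(h,d)
round 3: derive deriv(f,e) via R1 from deriv(f,h), deriv(h,e)
round 3: derive deriv(f,f) via R1 from deriv(f,j), deriv(j,f)
round 3: derive deriv(h,a) via R1 from deriv(h,d), deriv(d,a)
round 3: derive deriv(h,f) via R1 from deriv(h,d), deriv(d,f)
round 3: derive deriv(h,h) via R1 from deriv(h,d), deriv(d,h)
round 3: derive deriv(j,h) via R1 from deriv(j,d), deriv(d,h)
round 3: derive deriv(j,j) via R1 from deriv(j,f), deriv(f,j)

deriv(f,f)  [via R1]
  deriv(f,j)  [via R1]
    deriv(f,h)  [via R0]
      road(f,h)  [fact]
    deriv(h,j)  [via R0]
      road(h,j)  [fact]
  deriv(j,f)  [via R1]
    deriv(j,d)  [via R0]
      road(j,d)  [fact]
    deriv(d,f)  [via R0]
      road(d,f)  [fact]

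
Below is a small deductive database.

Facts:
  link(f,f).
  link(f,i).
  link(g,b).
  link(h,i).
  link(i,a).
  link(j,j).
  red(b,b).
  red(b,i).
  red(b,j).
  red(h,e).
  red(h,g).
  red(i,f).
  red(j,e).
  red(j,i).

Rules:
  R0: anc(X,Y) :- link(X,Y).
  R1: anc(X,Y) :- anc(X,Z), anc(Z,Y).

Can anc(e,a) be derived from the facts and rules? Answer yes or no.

round 1: derive anc(f,f) via R0 from link(f,f)
round 1: derive anc(f,i) via R0 from link(f,i)
round 1: derive anc(g,b) via R0 from link(g,b)
round 1: derive anc(h,i) via R0 from link(h,i)
round 1: derive anc(i,a) via R0 from link(i,a)
round 1: derive anc(j,j) via R0 from link(j,j)
round 2: derive anc(f,a) via R1 from anc(f,i), anc(i,a)
round 2: derive anc(h,a) via R1 from anc(h,i), anc(i,a)

no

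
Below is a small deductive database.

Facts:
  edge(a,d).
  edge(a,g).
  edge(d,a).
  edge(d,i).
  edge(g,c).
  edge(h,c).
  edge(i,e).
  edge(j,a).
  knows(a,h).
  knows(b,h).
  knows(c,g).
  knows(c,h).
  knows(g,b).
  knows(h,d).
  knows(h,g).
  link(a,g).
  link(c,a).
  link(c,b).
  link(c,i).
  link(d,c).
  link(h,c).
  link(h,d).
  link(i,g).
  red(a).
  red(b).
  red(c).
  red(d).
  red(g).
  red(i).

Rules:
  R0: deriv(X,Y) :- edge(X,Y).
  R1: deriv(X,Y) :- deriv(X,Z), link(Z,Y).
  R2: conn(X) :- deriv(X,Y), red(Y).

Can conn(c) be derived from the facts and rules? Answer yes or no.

no

round 1: derive deriv(a,d) via R0 from edge(a,d)
round 1: derive deriv(a,g) via R0 from edge(a,g)
round 1: derive deriv(d,a) via R0 from edge(d,a)
round 1: derive deriv(d,i) via R0 from edge(d,i)
round 1: derive deriv(g,c) via R0 from edge(g,c)
round 1: derive deriv(h,c) via R0 from edge(h,c)
round 1: derive deriv(i,e) via R0 from edge(i,e)
round 1: derive deriv(j,a) via R0 from edge(j,a)
round 2: derive deriv(a,c) via R1 from deriv(a,d), link(d,c)
round 2: derive deriv(d,g) via R1 from deriv(d,a), link(a,g)
round 2: derive deriv(g,a) via R1 from deriv(g,c), link(c,a)
round 2: derive deriv(g,b) via R1 from deriv(g,c), link(c,b)
round 2: derive deriv(g,i) via R1 from deriv(g,c), link(c,i)
round 2: derive deriv(h,a) via R1 from deriv(h,c), link(c,a)
round 2: derive deriv(h,b) via R1 from deriv(h,c), link(c,b)
round 2: derive deriv(h,i) via R1 from deriv(h,c), link(c,i)
round 2: derive deriv(j,g) via R1 from deriv(j,a), link(a,g)
round 2: derive conn(a) via R2 from deriv(a,d), red(d)
round 2: derive conn(d) via R2 from deriv(d,a), red(a)
round 2: derive conn(g) via R2 from deriv(g,c), red(c)
round 2: derive conn(h) via R2 from deriv(h,c), red(c)
round 2: derive conn(j) via R2 from deriv(j,a), red(a)
round 3: derive deriv(a,a) via R1 from deriv(a,c), link(c,a)
round 3: derive deriv(a,b) via R1 from deriv(a,c), link(c,b)
round 3: derive deriv(a,i) via R1 from deriv(a,c), link(c,i)
round 3: derive deriv(g,g) via R1 from deriv(g,a), link(a,g)
round 3: derive deriv(h,g) via R1 from deriv(h,a), link(a,g)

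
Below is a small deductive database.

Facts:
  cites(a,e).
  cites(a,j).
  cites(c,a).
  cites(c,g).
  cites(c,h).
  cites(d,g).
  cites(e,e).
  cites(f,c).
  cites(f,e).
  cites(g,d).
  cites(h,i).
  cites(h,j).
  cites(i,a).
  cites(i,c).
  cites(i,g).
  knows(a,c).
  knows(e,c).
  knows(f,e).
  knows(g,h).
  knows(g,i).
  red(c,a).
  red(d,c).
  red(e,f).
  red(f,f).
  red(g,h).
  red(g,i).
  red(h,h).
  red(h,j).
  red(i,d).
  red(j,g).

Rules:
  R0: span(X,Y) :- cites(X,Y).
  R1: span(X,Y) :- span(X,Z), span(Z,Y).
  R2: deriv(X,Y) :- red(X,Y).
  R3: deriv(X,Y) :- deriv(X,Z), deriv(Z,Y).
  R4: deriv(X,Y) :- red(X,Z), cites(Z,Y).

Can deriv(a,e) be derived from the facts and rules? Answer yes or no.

round 1: derive deriv(c,a) via R2 from red(c,a)
round 1: derive deriv(d,c) via R2 from red(d,c)
round 1: derive deriv(e,f) via R2 from red(e,f)
round 1: derive deriv(f,f) via R2 from red(f,f)
round 1: derive deriv(g,h) via R2 from red(g,h)
round 1: derive deriv(g,i) via R2 from red(g,i)
round 1: derive deriv(h,h) via R2 from red(h,h)
round 1: derive deriv(h,j) via R2 from red(h,j)
round 1: derive deriv(i,d) via R2 from red(i,d)
round 1: derive deriv(j,g) via R2 from red(j,g)
round 1: derive deriv(c,e) via R4 from red(c,a), cites(a,e)
round 1: derive deriv(c,j) via R4 from red(c,a), cites(a,j)
round 1: derive deriv(d,a) via R4 from red(d,c), cites(c,a)
round 1: derive deriv(d,g) via R4 from red(d,c), cites(c,g)
round 1: derive deriv(d,h) via R4 from red(d,c), cites(c,h)
round 1: derive deriv(e,c) via R4 from red(e,f), cites(f,c)
round 1: derive deriv(e,e) via R4 from red(e,f), cites(f,e)
round 1: derive deriv(f,c) via R4 from red(f,f), cites(f,c)
round 1: derive deriv(f,e) via R4 from red(f,f), cites(f,e)
round 1: derive deriv(g,a) via R4 from red(g,i), cites(i,a)
round 1: derive deriv(g,c) via R4 from red(g,i), cites(i,c)
round 1: derive deriv(g,g) via R4 from red(g,i), cites(i,g)
round 1: derive deriv(g,j) via R4 from red(g,h), cites(h,j)
round 1: derive deriv(h,i) via R4 from red(h,h), cites(h,i)
round 1: derive deriv(i,g) via R4 from red(i,d), cites(d,g)
round 1: derive deriv(j,d) via R4 from red(j,g), cites(g,d)
round 2: derive deriv(c,c) via R3 from deriv(c,e), deriv(e,c)
round 2: derive deriv(c,d) via R3 from deriv(c,j), deriv(j,d)
round 2: derive deriv(c,f) via R3 from deriv(c,e), deriv(e,f)
round 2: derive deriv(c,g) via R3 from deriv(c,j), deriv(j,g)
round 2: derive deriv(d,e) via R3 from deriv(d,c), deriv(c,e)
round 2: derive deriv(d,i) via R3 from deriv(d,g), deriv(g,i)
round 2: derive deriv(d,j) via R3 from deriv(d,c), deriv(c,j)
round 2: derive deriv(e,a) via R3 from deriv(e,c), deriv(c,a)
round 2: derive deriv(e,j) via R3 from deriv(e,c), deriv(c,j)
round 2: derive deriv(f,a) via R3 from deriv(f,c), deriv(c,a)
round 2: derive deriv(f,j) via R3 from deriv(f,c), deriv(c,j)
round 2: derive deriv(g,d) via R3 from deriv(g,i), deriv(i,d)
round 2: derive deriv(g,e) via R3 from deriv(g,c), deriv(c,e)
round 2: derive deriv(h,d) via R3 from deriv(h,i), deriv(i,d)
round 2: derive deriv(h,g) via R3 from deriv(h,i), deriv(i,g)
round 2: derive deriv(i,a) via R3 from deriv(i,d), deriv(d,a)
round 2: derive deriv(i,c) via R3 from deriv(i,d), deriv(d,c)
round 2: derive deriv(i,h) via R3 from deriv(i,d), deriv(d,h)
round 2: derive deriv(i,i) via R3 from deriv(i,g), deriv(g,i)
round 2: derive deriv(i,j) via R3 from deriv(i,g), deriv(g,j)
round 2: derive deriv(j,a) via R3 from deriv(j,d), deriv(d,a)
round 2: derive deriv(j,c) via R3 from deriv(j,d), deriv(d,c)
round 2: derive deriv(j,h) via R3 from deriv(j,d), deriv(d,h)
round 2: derive deriv(j,i) via R3 from deriv(j,g), deriv(g,i)
round 2: derive deriv(j,j) via R3 from deriv(j,g), deriv(g,j)
round 3: derive deriv(c,h) via R3 from deriv(c,d), deriv(d,h)
round 3: derive deriv(c,i) via R3 from deriv(c,d), deriv(d,i)
round 3: derive deriv(d,d) via R3 from deriv(d,c), deriv(c,d)
round 3: derive deriv(d,f) via R3 from deriv(d,c), deriv(c,f)
round 3: derive deriv(e,d) via R3 from deriv(e,c), deriv(c,d)
round 3: derive deriv(e,g) via R3 from deriv(e,c), deriv(c,g)
round 3: derive deriv(e,h) via R3 from deriv(e,j), deriv(j,h)
round 3: derive deriv(e,i) via R3 from deriv(e,j), deriv(j,i)
round 3: derive deriv(f,d) via R3 from deriv(f,c), deriv(c,d)
round 3: derive deriv(f,g) via R3 from deriv(f,c), deriv(c,g)
round 3: derive deriv(f,h) via R3 from deriv(f,j), deriv(j,h)
round 3: derive deriv(f,i) via R3 from deriv(f,j), deriv(j,i)
round 3: derive deriv(g,f) via R3 from deriv(g,c), deriv(c,f)
round 3: derive deriv(h,a) via R3 from deriv(h,d), deriv(d,a)
round 3: derive deriv(h,c) via R3 from deriv(h,d), deriv(d,c)
round 3: derive deriv(h,e) via R3 from deriv(h,d), deriv(d,e)
round 3: derive deriv(i,e) via R3 from deriv(i,c), deriv(c,e)
round 3: derive deriv(i,f) via R3 from deriv(i,c), deriv(c,f)
round 3: derive deriv(j,e) via R3 from deriv(j,c), deriv(c,e)
round 3: derive deriv(j,f) via R3 from deriv(j,c), deriv(c,f)
round 4: derive deriv(h,f) via R3 from deriv(h,c), deriv(c,f)

no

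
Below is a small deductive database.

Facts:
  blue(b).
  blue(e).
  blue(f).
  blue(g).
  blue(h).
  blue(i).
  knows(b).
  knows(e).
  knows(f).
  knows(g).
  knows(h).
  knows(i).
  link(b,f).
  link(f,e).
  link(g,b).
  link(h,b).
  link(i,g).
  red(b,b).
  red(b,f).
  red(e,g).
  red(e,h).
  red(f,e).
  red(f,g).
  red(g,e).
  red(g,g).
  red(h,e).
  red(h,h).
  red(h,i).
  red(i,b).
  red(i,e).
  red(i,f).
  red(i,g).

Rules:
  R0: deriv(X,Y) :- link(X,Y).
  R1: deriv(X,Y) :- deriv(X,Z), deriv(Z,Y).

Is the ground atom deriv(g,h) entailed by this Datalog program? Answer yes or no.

no

round 1: derive deriv(b,f) via R0 from link(b,f)
round 1: derive deriv(f,e) via R0 from link(f,e)
round 1: derive deriv(g,b) via R0 from link(g,b)
round 1: derive deriv(h,b) via R0 from link(h,b)
round 1: derive deriv(i,g) via R0 from link(i,g)
round 2: derive deriv(b,e) via R1 from deriv(b,f), deriv(f,e)
round 2: derive deriv(g,f) via R1 from deriv(g,b), deriv(b,f)
round 2: derive deriv(h,f) via R1 from deriv(h,b), deriv(b,f)
round 2: derive deriv(i,b) via R1 from deriv(i,g), deriv(g,b)
round 3: derive deriv(g,e) via R1 from deriv(g,b), deriv(b,e)
round 3: derive deriv(h,e) via R1 from deriv(h,b), deriv(b,e)
round 3: derive deriv(i,e) via R1 from deriv(i,b), deriv(b,e)
round 3: derive deriv(i,f) via R1 from deriv(i,b), deriv(b,f)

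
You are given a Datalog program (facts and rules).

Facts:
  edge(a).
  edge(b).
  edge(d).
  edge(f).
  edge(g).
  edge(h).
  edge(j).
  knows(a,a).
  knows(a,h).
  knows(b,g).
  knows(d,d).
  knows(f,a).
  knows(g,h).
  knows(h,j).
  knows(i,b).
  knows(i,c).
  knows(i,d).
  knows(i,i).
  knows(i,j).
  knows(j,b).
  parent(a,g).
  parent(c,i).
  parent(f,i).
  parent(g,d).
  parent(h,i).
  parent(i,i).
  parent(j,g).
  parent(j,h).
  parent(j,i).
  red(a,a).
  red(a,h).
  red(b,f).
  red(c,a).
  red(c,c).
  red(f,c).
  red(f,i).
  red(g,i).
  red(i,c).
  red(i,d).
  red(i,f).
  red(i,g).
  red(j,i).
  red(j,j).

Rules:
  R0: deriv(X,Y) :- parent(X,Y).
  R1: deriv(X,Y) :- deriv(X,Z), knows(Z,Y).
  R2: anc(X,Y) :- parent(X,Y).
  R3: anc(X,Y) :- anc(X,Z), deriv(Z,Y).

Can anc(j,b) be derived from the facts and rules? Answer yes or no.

yes

round 1: derive deriv(a,g) via R0 from parent(a,g)
round 1: derive deriv(c,i) via R0 from parent(c,i)
round 1: derive deriv(f,i) via R0 from parent(f,i)
round 1: derive deriv(g,d) via R0 from parent(g,d)
round 1: derive deriv(h,i) via R0 from parent(h,i)
round 1: derive deriv(i,i) via R0 from parent(i,i)
round 1: derive deriv(j,g) via R0 from parent(j,g)
round 1: derive deriv(j,h) via R0 from parent(j,h)
round 1: derive deriv(j,i) via R0 from parent(j,i)
round 1: derive anc(a,g) via R2 from parent(a,g)
round 1: derive anc(c,i) via R2 from parent(c,i)
round 1: derive anc(f,i) via R2 from parent(f,i)
round 1: derive anc(g,d) via R2 from parent(g,d)
round 1: derive anc(h,i) via R2 from parent(h,i)
round 1: derive anc(i,i) via R2 from parent(i,i)
round 1: derive anc(j,g) via R2 from parent(j,g)
round 1: derive anc(j,h) via R2 from parent(j,h)
round 1: derive anc(j,i) via R2 from parent(j,i)
round 2: derive deriv(a,h) via R1 from deriv(a,g), knows(g,h)
round 2: derive deriv(c,b) via R1 from deriv(c,i), knows(i,b)
round 2: derive deriv(c,c) via R1 from deriv(c,i), knows(i,c)
round 2: derive deriv(c,d) via R1 from deriv(c,i), knows(i,d)
round 2: derive deriv(c,j) via R1 from deriv(c,i), knows(i,j)
round 2: derive deriv(f,b) via R1 from deriv(f,i), knows(i,b)
round 2: derive deriv(f,c) via R1 from deriv(f,i), knows(i,c)
round 2: derive deriv(f,d) via R1 from deriv(f,i), knows(i,d)
round 2: derive deriv(f,j) via R1 from deriv(f,i), knows(i,j)
round 2: derive deriv(h,b) via R1 from deriv(h,i), knows(i,b)
round 2: derive deriv(h,c) via R1 from deriv(h,i), knows(i,c)
round 2: derive deriv(h,d) via R1 from deriv(h,i), knows(i,d)
round 2: derive deriv(h,j) via R1 from deriv(h,i), knows(i,j)
round 2: derive deriv(i,b) via R1 from deriv(i,i), knows(i,b)
round 2: derive deriv(i,c) via R1 from deriv(i,i), knows(i,c)
round 2: derive deriv(i,d) via R1 from deriv(i,i), knows(i,d)
round 2: derive deriv(i,j) via R1 from deriv(i,i), knows(i,j)
round 2: derive deriv(j,b) via R1 from deriv(j,i), knows(i,b)
round 2: derive deriv(j,c) via R1 from deriv(j,i), knows(i,c)
round 2: derive deriv(j,d) via R1 from deriv(j,i), knows(i,d)
round 2: derive deriv(j,j) via R1 from deriv(j,h), knows(h,j)
round 2: derive anc(a,d) via R3 from anc(a,g), deriv(g,d)
round 2: derive anc(j,d) via R3 from anc(j,g), deriv(g,d)
round 3: derive deriv(a,j) via R1 from deriv(a,h), knows(h,j)
round 3: derive deriv(c,g) via R1 from deriv(c,b), knows(b,g)
round 3: derive deriv(f,g) via R1 from deriv(f,b), knows(b,g)
round 3: derive deriv(h,g) via R1 from deriv(h,b), knows(b,g)
round 3: derive deriv(i,g) via R1 from deriv(i,b), knows(b,g)
round 3: derive anc(c,b) via R3 from anc(c,i), deriv(i,b)
round 3: derive anc(c,c) via R3 from anc(c,i), deriv(i,c)
round 3: derive anc(c,d) via R3 from anc(c,i), deriv(i,d)
round 3: derive anc(c,j) via R3 from anc(c,i), deriv(i,j)
round 3: derive anc(f,b) via R3 from anc(f,i), deriv(i,b)
round 3: derive anc(f,c) via R3 from anc(f,i), deriv(i,c)
round 3: derive anc(f,d) via R3 from anc(f,i), deriv(i,d)
round 3: derive anc(f,j) via R3 from anc(f,i), deriv(i,j)
round 3: derive anc(h,b) via R3 from anc(h,i), deriv(i,b)
round 3: derive anc(h,c) via R3 from anc(h,i), deriv(i,c)
round 3: derive anc(h,d) via R3 from anc(h,i), deriv(i,d)
round 3: derive anc(h,j) via R3 from anc(h,i), deriv(i,j)
round 3: derive anc(i,b) via R3 from anc(i,i), deriv(i,b)
round 3: derive anc(i,c) via R3 from anc(i,i), deriv(i,c)
round 3: derive anc(i,d) via R3 from anc(i,i), deriv(i,d)
round 3: derive anc(i,j) via R3 from anc(i,i), deriv(i,j)
round 3: derive anc(j,b) via R3 from anc(j,h), deriv(h,b)
round 3: derive anc(j,c) via R3 from anc(j,h), deriv(h,c)
round 3: derive anc(j,j) via R3 from anc(j,h), deriv(h,j)
round 4: derive deriv(a,b) via R1 from deriv(a,j), knows(j,b)
round 4: derive deriv(c,h) via R1 from deriv(c,g), knows(g,h)
round 4: derive deriv(f,h) via R1 from deriv(f,g), knows(g,h)
round 4: derive deriv(h,h) via R1 from deriv(h,g), knows(g,h)
round 4: derive deriv(i,h) via R1 from deriv(i,g), knows(g,h)
round 4: derive anc(c,g) via R3 from anc(c,c), deriv(c,g)
round 4: derive anc(c,h) via R3 from anc(c,j), deriv(j,h)
round 4: derive anc(f,g) via R3 from anc(f,c), deriv(c,g)
round 4: derive anc(f,h) via R3 from anc(f,j), deriv(j,h)
round 4: derive anc(h,g) via R3 from anc(h,c), deriv(c,g)
round 4: derive anc(h,h) via R3 from anc(h,j), deriv(j,h)
round 4: derive anc(i,g) via R3 from anc(i,c), deriv(c,g)
round 4: derive anc(i,h) via R3 from anc(i,j), deriv(j,h)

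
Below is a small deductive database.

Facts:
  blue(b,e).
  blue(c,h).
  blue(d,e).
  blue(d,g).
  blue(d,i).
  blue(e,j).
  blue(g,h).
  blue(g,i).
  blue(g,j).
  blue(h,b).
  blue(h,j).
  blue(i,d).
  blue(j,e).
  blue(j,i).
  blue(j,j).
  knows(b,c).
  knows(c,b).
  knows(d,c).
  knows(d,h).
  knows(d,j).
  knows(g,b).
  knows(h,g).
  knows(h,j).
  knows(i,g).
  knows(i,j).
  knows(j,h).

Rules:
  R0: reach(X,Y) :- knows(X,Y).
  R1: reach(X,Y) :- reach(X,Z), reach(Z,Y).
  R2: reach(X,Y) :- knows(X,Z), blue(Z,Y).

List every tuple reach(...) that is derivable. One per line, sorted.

round 1: derive reach(b,c) via R0 from knows(b,c)
round 1: derive reach(c,b) via R0 from knows(c,b)
round 1: derive reach(d,c) via R0 from knows(d,c)
round 1: derive reach(d,h) via R0 from knows(d,h)
round 1: derive reach(d,j) via R0 from knows(d,j)
round 1: derive reach(g,b) via R0 from knows(g,b)
round 1: derive reach(h,g) via R0 from knows(h,g)
round 1: derive reach(h,j) via R0 from knows(h,j)
round 1: derive reach(i,g) via R0 from knows(i,g)
round 1: derive reach(i,j) via R0 from knows(i,j)
round 1: derive reach(j,h) via R0 from knows(j,h)
round 1: derive reach(b,h) via R2 from knows(b,c), blue(c,h)
round 1: derive reach(c,e) via R2 from knows(c,b), blue(b,e)
round 1: derive reach(d,b) via R2 from knows(d,h), blue(h,b)
round 1: derive reach(d,e) via R2 from knows(d,j), blue(j,e)
round 1: derive reach(d,i) via R2 from knows(d,j), blue(j,i)
round 1: derive reach(g,e) via R2 from knows(g,b), blue(b,e)
round 1: derive reach(h,e) via R2 from knows(h,j), blue(j,e)
round 1: derive reach(h,h) via R2 from knows(h,g), blue(g,h)
round 1: derive reach(h,i) via R2 from knows(h,g), blue(g,i)
round 1: derive reach(i,e) via R2 from knows(i,j), blue(j,e)
round 1: derive reach(i,h) via R2 from knows(i,g), blue(g,h)
round 1: derive reach(i,i) via R2 from knows(i,g), blue(g,i)
round 1: derive reach(j,b) via R2 from knows(j,h), blue(h,b)
round 1: derive reach(j,j) via R2 from knows(j,h), blue(h,j)
round 2: derive reach(b,b) via R1 from reach(b,c), reach(c,b)
round 2: derive reach(b,e) via R1 from reach(b,c), reach(c,e)
round 2: derive reach(b,g) via R1 from reach(b,h), reach(h,g)
round 2: derive reach(b,i) via R1 from reach(b,h), reach(h,i)
round 2: derive reach(b,j) via R1 from reach(b,h), reach(h,j)
round 2: derive reach(c,c) via R1 from reach(c,b), reach(b,c)
round 2: derive reach(c,h) via R1 from reach(c,b), reach(b,h)
round 2: derive reach(d,g) via R1 from reach(d,h), reach(h,g)
round 2: derive reach(g,c) via R1 from reach(g,b), reach(b,c)
round 2: derive reach(g,h) via R1 from reach(g,b), reach(b,h)
round 2: derive reach(h,b) via R1 from reach(h,g), reach(g,b)
round 2: derive reach(i,b) via R1 from reach(i,g), reach(g,b)
round 2: derive reach(j,c) via R1 from reach(j,b), reach(b,c)
round 2: derive reach(j,e) via R1 from reach(j,h), reach(h,e)
round 2: derive reach(j,g) via R1 from reach(j,h), reach(h,g)
round 2: derive reach(j,i) via R1 from reach(j,h), reach(h,i)
round 3: derive reach(c,g) via R1 from reach(c,b), reach(b,g)
round 3: derive reach(c,i) via R1 from reach(c,b), reach(b,i)
round 3: derive reach(c,j) via R1 from reach(c,b), reach(b,j)
round 3: derive reach(g,g) via R1 from reach(g,b), reach(b,g)
round 3: derive reach(g,i) via R1 from reach(g,b), reach(b,i)
round 3: derive reach(g,j) via R1 from reach(g,b), reach(b,j)
round 3: derive reach(h,c) via R1 from reach(h,b), reach(b,c)
round 3: derive reach(i,c) via R1 from reach(i,b), reach(b,c)

reach(b,b)
reach(b,c)
reach(b,e)
reach(b,g)
reach(b,h)
reach(b,i)
reach(b,j)
reach(c,b)
reach(c,c)
reach(c,e)
reach(c,g)
reach(c,h)
reach(c,i)
reach(c,j)
reach(d,b)
reach(d,c)
reach(d,e)
reach(d,g)
reach(d,h)
reach(d,i)
reach(d,j)
reach(g,b)
reach(g,c)
reach(g,e)
reach(g,g)
reach(g,h)
reach(g,i)
reach(g,j)
reach(h,b)
reach(h,c)
reach(h,e)
reach(h,g)
reach(h,h)
reach(h,i)
reach(h,j)
reach(i,b)
reach(i,c)
reach(i,e)
reach(i,g)
reach(i,h)
reach(i,i)
reach(i,j)
reach(j,b)
reach(j,c)
reach(j,e)
reach(j,g)
reach(j,h)
reach(j,i)
reach(j,j)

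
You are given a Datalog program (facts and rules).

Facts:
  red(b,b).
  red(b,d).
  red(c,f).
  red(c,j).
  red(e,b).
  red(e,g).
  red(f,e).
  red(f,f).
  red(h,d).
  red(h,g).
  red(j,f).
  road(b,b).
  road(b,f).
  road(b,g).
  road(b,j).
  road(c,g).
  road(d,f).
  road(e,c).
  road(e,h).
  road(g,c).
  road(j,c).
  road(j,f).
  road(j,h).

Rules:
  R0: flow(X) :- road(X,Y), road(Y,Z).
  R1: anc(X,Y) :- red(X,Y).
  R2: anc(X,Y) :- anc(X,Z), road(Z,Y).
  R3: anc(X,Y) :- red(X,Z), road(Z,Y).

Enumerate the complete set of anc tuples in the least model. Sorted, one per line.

round 1: derive anc(b,b) via R1 from red(b,b)
round 1: derive anc(b,d) via R1 from red(b,d)
round 1: derive anc(c,f) via R1 from red(c,f)
round 1: derive anc(c,j) via R1 from red(c,j)
round 1: derive anc(e,b) via R1 from red(e,b)
round 1: derive anc(e,g) via R1 from red(e,g)
round 1: derive anc(f,e) via R1 from red(f,e)
round 1: derive anc(f,f) via R1 from red(f,f)
round 1: derive anc(h,d) via R1 from red(h,d)
round 1: derive anc(h,g) via R1 from red(h,g)
round 1: derive anc(j,f) via R1 from red(j,f)
round 1: derive anc(b,f) via R3 from red(b,b), road(b,f)
round 1: derive anc(b,g) via R3 from red(b,b), road(b,g)
round 1: derive anc(b,j) via R3 from red(b,b), road(b,j)
round 1: derive anc(c,c) via R3 from red(c,j), road(j,c)
round 1: derive anc(c,h) via R3 from red(c,j), road(j,h)
round 1: derive anc(e,c) via R3 from red(e,g), road(g,c)
round 1: derive anc(e,f) via R3 from red(e,b), road(b,f)
round 1: derive anc(e,j) via R3 from red(e,b), road(b,j)
round 1: derive anc(f,c) via R3 from red(f,e), road(e,c)
round 1: derive anc(f,h) via R3 from red(f,e), road(e,h)
round 1: derive anc(h,c) via R3 from red(h,g), road(g,c)
round 1: derive anc(h,f) via R3 from red(h,d), road(d,f)
round 2: derive anc(b,c) via R2 from anc(b,g), road(g,c)
round 2: derive anc(b,h) via R2 from anc(b,j), road(j,h)
round 2: derive anc(c,g) via R2 from anc(c,c), road(c,g)
round 2: derive anc(e,h) via R2 from anc(e,j), road(j,h)
round 2: derive anc(f,g) via R2 from anc(f,c), road(c,g)

anc(b,b)
anc(b,c)
anc(b,d)
anc(b,f)
anc(b,g)
anc(b,h)
anc(b,j)
anc(c,c)
anc(c,f)
anc(c,g)
anc(c,h)
anc(c,j)
anc(e,b)
anc(e,c)
anc(e,f)
anc(e,g)
anc(e,h)
anc(e,j)
anc(f,c)
anc(f,e)
anc(f,f)
anc(f,g)
anc(f,h)
anc(h,c)
anc(h,d)
anc(h,f)
anc(h,g)
anc(j,f)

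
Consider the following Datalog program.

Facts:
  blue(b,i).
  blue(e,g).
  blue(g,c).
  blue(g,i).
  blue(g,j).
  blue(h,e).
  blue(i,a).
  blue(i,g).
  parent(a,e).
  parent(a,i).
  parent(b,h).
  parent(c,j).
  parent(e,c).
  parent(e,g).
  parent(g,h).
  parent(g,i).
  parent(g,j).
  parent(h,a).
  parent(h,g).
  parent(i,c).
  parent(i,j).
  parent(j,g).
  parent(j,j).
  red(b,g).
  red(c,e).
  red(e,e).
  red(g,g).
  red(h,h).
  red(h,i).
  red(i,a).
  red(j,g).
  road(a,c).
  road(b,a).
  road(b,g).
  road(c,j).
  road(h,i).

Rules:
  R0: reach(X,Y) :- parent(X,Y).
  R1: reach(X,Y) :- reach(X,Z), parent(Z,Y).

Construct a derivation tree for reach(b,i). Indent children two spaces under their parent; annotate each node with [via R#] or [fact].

reach(b,i)  [via R1]
  reach(b,a)  [via R1]
    reach(b,h)  [via R0]
      parent(b,h)  [fact]
    parent(h,a)  [fact]
  parent(a,i)  [fact]

round 1: derive reach(a,e) via R0 from parent(a,e)
round 1: derive reach(a,i) via R0 from parent(a,i)
round 1: derive reach(b,h) via R0 from parent(b,h)
round 1: derive reach(c,j) via R0 from parent(c,j)
round 1: derive reach(e,c) via R0 from parent(e,c)
round 1: derive reach(e,g) via R0 from parent(e,g)
round 1: derive reach(g,h) via R0 from parent(g,h)
round 1: derive reach(g,i) via R0 from parent(g,i)
round 1: derive reach(g,j) via R0 from parent(g,j)
round 1: derive reach(h,a) via R0 from parent(h,a)
round 1: derive reach(h,g) via R0 from parent(h,g)
round 1: derive reach(i,c) via R0 from parent(i,c)
round 1: derive reach(i,j) via R0 from parent(i,j)
round 1: derive reach(j,g) via R0 from parent(j,g)
round 1: derive reach(j,j) via R0 from parent(j,j)
round 2: derive reach(a,c) via R1 from reach(a,e), parent(e,c)
round 2: derive reach(a,g) via R1 from reach(a,e), parent(e,g)
round 2: derive reach(a,j) via R1 from reach(a,i), parent(i,j)
round 2: derive reach(b,a) via R1 from reach(b,h), parent(h,a)
round 2: derive reach(b,g) via R1 from reach(b,h), parent(h,g)
round 2: derive reach(c,g) via R1 from reach(c,j), parent(j,g)
round 2: derive reach(e,h) via R1 from reach(e,g), parent(g,h)
round 2: derive reach(e,i) via R1 from reach(e,g), parent(g,i)
round 2: derive reach(e,j) via R1 from reach(e,c), parent(c,j)
round 2: derive reach(g,a) via R1 from reach(g,h), parent(h,a)
round 2: derive reach(g,c) via R1 from reach(g,i), parent(i,c)
round 2: derive reach(g,g) via R1 from reach(g,h), parent(h,g)
round 2: derive reach(h,e) via R1 from reach(h,a), parent(a,e)
round 2: derive reach(h,h) via R1 from reach(h,g), parent(g,h)
round 2: derive reach(h,i) via R1 from reach(h,a), parent(a,i)
round 2: derive reach(h,j) via R1 from reach(h,g), parent(g,j)
round 2: derive reach(i,g) via R1 from reach(i,j), parent(j,g)
round 2: derive reach(j,h) via R1 from reach(j,g), parent(g,h)
round 2: derive reach(j,i) via R1 from reach(j,g), parent(g,i)
round 3: derive reach(a,h) via R1 from reach(a,g), parent(g,h)
round 3: derive reach(b,e) via R1 from reach(b,a), parent(a,e)
round 3: derive reach(b,i) via R1 from reach(b,a), parent(a,i)
round 3: derive reach(b,j) via R1 from reach(b,g), parent(g,j)
round 3: derive reach(c,h) via R1 from reach(c,g), parent(g,h)
round 3: derive reach(c,i) via R1 from reach(c,g), parent(g,i)
round 3: derive reach(e,a) via R1 from reach(e,h), parent(h,a)
round 3: derive reach(g,e) via R1 from reach(g,a), parent(a,e)
round 3: derive reach(h,c) via R1 from reach(h,e), parent(e,c)
round 3: derive reach(i,h) via R1 from reach(i,g), parent(g,h)
round 3: derive reach(i,i) via R1 from reach(i,g), parent(g,i)
round 3: derive reach(j,a) via R1 from reach(j,h), parent(h,a)
round 3: derive reach(j,c) via R1 from reach(j,i), parent(i,c)
round 4: derive reach(a,a) via R1 from reach(a,h), parent(h,a)
round 4: derive reach(b,c) via R1 from reach(b,e), parent(e,c)
round 4: derive reach(c,a) via R1 from reach(c,h), parent(h,a)
round 4: derive reach(c,c) via R1 from reach(c,i), parent(i,c)
round 4: derive reach(e,e) via R1 from reach(e,a), parent(a,e)
round 4: derive reach(i,a) via R1 from reach(i,h), parent(h,a)
round 4: derive reach(j,e) via R1 from reach(j,a), parent(a,e)
round 5: derive reach(c,e) via R1 from reach(c,a), parent(a,e)
round 5: derive reach(i,e) via R1 from reach(i,a), parent(a,e)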